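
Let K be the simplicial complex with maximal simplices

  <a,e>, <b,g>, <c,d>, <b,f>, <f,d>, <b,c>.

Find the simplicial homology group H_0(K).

H_0 ≅ Z^2.

Fix the vertex order a < b < c < d < e < f < g and write every simplex with vertices in increasing order. Then dim K = 1 and the simplices of K are:

  0-simplices (7): a, b, c, d, e, f, g
  1-simplices (6): ae, bc, bf, bg, cd, df

so the chain groups are C_0 ≅ Z^7, C_1 ≅ Z^6.

Boundary ∂_1: C_1 → C_0 maps an edge to its endpoints' difference, ∂[p,q] = q − p. For instance
  ∂df = f − d.
This gives a 7×6 integer matrix of rank 5; reducing to Smith normal form yields diagonal entries (1,1,1,1,1).

Computing H_k = (kernel of ∂_k) / (image of ∂_{k+1}):

  H_0: rank C_0 − rank ∂_1 = 7 − 5 = 2, and the invariant factors of ∂_1 are all 1, so H_0 = Z^2.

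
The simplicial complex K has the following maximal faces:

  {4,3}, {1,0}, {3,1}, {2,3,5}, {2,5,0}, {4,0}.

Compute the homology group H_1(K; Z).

Take the total order 0 < 1 < 2 < 3 < 4 < 5 on the vertex set. Then K (dimension 2) consists of the simplices:

  0-simplices (6): [0], [1], [2], [3], [4], [5]
  1-simplices (9): [0,1], [0,2], [0,4], [0,5], [1,3], [2,3], [2,5], [3,4], [3,5]
  2-simplices (2): [0,2,5], [2,3,5]

giving chain groups C_0 ≅ Z^6, C_1 ≅ Z^9, C_2 ≅ Z^2.

∂_1: C_1 → C_0 sends each edge [p,q] (with p < q) to q − p. For instance
  ∂[0,1] = [1] − [0].
This gives a 6×9 integer matrix of rank 5; reducing to Smith normal form yields diagonal entries (1,1,1,1,1).

∂_2: C_2 → C_1 acts by ∂[p,q,r] = [q,r] − [p,r] + [p,q]. For instance
  ∂[2,3,5] = [3,5] − [2,5] + [2,3],
  ∂[0,2,5] = [2,5] − [0,5] + [0,2].
As a 9×2 matrix over Z this has rank 2, with invariant factors (1,1).

Now H_k = ker ∂_k / im ∂_{k+1}, so:

  H_1: rank ker ∂_1 − rank ∂_2 = (9 − 5) − 2 = 2, and the invariant factors of ∂_2 are all 1, so H_1 = Z^2.

H_1 ≅ Z^2.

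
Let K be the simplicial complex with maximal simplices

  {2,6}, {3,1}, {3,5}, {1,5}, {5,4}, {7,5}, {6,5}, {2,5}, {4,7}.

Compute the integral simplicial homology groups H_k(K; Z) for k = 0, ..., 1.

H_0 ≅ Z,  H_1 ≅ Z^3.

Order the vertices as 1 < 2 < 3 < 4 < 5 < 6 < 7. Listing each simplex with vertices in this order, K has dimension 1 with simplices:

  0-simplices (7): [1], [2], [3], [4], [5], [6], [7]
  1-simplices (9): [1,3], [1,5], [2,5], [2,6], [3,5], [4,5], [4,7], [5,6], [5,7]

Hence C_0 ≅ Z^7, C_1 ≅ Z^9.

∂_1: C_1 → C_0 is given by ∂[p,q] = [q] − [p]. For instance
  ∂[4,5] = [5] − [4].
As a 7×9 matrix over Z this has rank 6, with invariant factors (1,1,1,1,1,1).

From H_k ≅ ker(∂_k) / im(∂_{k+1}) we obtain:

  H_0: rank C_0 − rank ∂_1 = 7 − 6 = 1, and the invariant factors of ∂_1 are all 1, so H_0 ≅ Z.
  H_1: rank ker ∂_1 − rank ∂_2 = (9 − 6) − 0 = 3, and there is no ∂_2, so H_1 ≅ Z^3.

As a check, the Euler characteristic is 7 − 9 = -2, which agrees with 1 − 3 = -2.
(K is a triangulation of a wedge of 3 circles.)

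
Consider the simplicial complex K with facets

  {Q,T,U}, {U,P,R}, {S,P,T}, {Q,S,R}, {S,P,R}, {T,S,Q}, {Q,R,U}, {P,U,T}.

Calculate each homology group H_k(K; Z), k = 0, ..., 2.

H_0 = Z,  H_1 = 0,  H_2 = Z.

We work with the vertex ordering P < Q < R < S < T < U. The simplices of K, each written with vertices in increasing order, are:

  0-simplices (6): P, Q, R, S, T, U
  1-simplices (12): PR, PS, PT, PU, QR, QS, QT, QU, RS, RU, ST, TU
  2-simplices (8): PRS, PRU, PST, PTU, QRS, QRU, QST, QTU

so the chain groups are C_0 ≅ Z^6, C_1 ≅ Z^12, C_2 ≅ Z^8.

Boundary ∂_1: C_1 → C_0 is given by ∂[p,q] = [q] − [p].
The resulting 6×12 matrix has rank 5, and its Smith normal form has invariant factors (1,1,1,1,1).

Boundary ∂_2: C_2 → C_1 sends each 2-simplex [p,q,r] to [q,r] − [p,r] + [p,q]. For instance
  ∂PRS = RS − PS + PR,
  ∂QRS = RS − QS + QR.
This gives a 12×8 integer matrix of rank 7; reducing to Smith normal form yields diagonal entries (1,1,1,1,1,1,1).

Now H_k = ker ∂_k / im ∂_{k+1}, so:

  H_0: rank C_0 − rank ∂_1 = 6 − 5 = 1, and the invariant factors of ∂_1 are all 1, so H_0 = Z.
  H_1: rank ker ∂_1 − rank ∂_2 = (12 − 5) − 7 = 0, and the invariant factors of ∂_2 are all 1, so H_1 = 0.
  H_2: rank ker ∂_2 − rank ∂_3 = (8 − 7) − 0 = 1, and there is no ∂_3, so H_2 = Z.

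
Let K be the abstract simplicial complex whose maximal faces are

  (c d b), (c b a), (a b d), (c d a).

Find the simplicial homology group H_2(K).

H_2 = Z.

Order the vertices as a < b < c < d. Listing each simplex with vertices in this order, K has dimension 2 with simplices:

  0-simplices (4): a, b, c, d
  1-simplices (6): ab, ac, ad, bc, bd, cd
  2-simplices (4): abc, abd, acd, bcd

giving chain groups C_0 ≅ Z^4, C_1 ≅ Z^6, C_2 ≅ Z^4.

Boundary ∂_1: C_1 → C_0 sends each edge [p,q] (with p < q) to q − p. For instance
  ∂ab = b − a.
The resulting 4×6 matrix has rank 3, and its Smith normal form has invariant factors (1,1,1).

∂_2: C_2 → C_1 maps a triangle to the signed sum of its edges. For instance
  ∂acd = cd − ad + ac,
  ∂abc = bc − ac + ab.
As a 6×4 matrix over Z this has rank 3, with invariant factors (1,1,1).

From H_k ≅ ker(∂_k) / im(∂_{k+1}) we obtain:

  H_2: rank ker ∂_2 − rank ∂_3 = (4 − 3) − 0 = 1, and there is no ∂_3, so H_2 ≅ Z.

(K is a triangulation of the 2-sphere S^2.)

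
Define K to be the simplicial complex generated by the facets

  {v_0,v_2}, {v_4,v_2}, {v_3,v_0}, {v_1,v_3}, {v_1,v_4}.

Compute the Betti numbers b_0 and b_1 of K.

Take the total order v_0 < v_1 < v_2 < v_3 < v_4 on the vertex set. Then K (dimension 1) consists of the simplices:

  0-simplices (5): [v_0], [v_1], [v_2], [v_3], [v_4]
  1-simplices (5): [v_0,v_2], [v_0,v_3], [v_1,v_3], [v_1,v_4], [v_2,v_4]

so the chain groups are C_0 ≅ Z^5, C_1 ≅ Z^5.

Boundary ∂_1: C_1 → C_0 maps an edge to its endpoints' difference, ∂[p,q] = q − p. For instance
  ∂[v_0,v_3] = [v_3] − [v_0].
The resulting 5×5 matrix has rank 4, and its Smith normal form has invariant factors (1,1,1,1).

Reading off H_k = ker ∂_k / im ∂_{k+1}:

  H_0: rank C_0 − rank ∂_1 = 5 − 4 = 1, and the invariant factors of ∂_1 are all 1, so H_0 = Z.
  H_1: rank ker ∂_1 − rank ∂_2 = (5 − 4) − 0 = 1, and there is no ∂_2, so H_1 = Z.

Hence the Betti numbers are b_0 = 1, b_1 = 1.

b_0 = 1, b_1 = 1.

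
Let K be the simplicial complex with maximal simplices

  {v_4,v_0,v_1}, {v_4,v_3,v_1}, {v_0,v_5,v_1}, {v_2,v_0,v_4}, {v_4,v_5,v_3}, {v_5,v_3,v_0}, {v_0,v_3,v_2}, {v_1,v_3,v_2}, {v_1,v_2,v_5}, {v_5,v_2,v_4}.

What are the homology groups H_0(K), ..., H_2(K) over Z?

H_0 ≅ Z,  H_1 ≅ Z_2,  H_2 = 0.

Take the total order v_0 < v_1 < v_2 < v_3 < v_4 < v_5 on the vertex set. Then K (dimension 2) consists of the simplices:

  0-simplices (6): [v_0], [v_1], [v_2], [v_3], [v_4], [v_5]
  1-simplices (15): (15 of them)
  2-simplices (10): [v_0,v_1,v_4], [v_0,v_1,v_5], [v_0,v_2,v_3], [v_0,v_2,v_4], [v_0,v_3,v_5], [v_1,v_2,v_3], [v_1,v_2,v_5], [v_1,v_3,v_4], [v_2,v_4,v_5], [v_3,v_4,v_5]

Hence C_0 ≅ Z^6, C_1 ≅ Z^15, C_2 ≅ Z^10.

∂_1: C_1 → C_0 maps an edge to its endpoints' difference, ∂[p,q] = q − p. For instance
  ∂[v_0,v_1] = [v_1] − [v_0].
The 6×15 boundary matrix has rank 5 and Smith normal form diag(1,1,1,1,1).

∂_2: C_2 → C_1 sends each 2-simplex [p,q,r] to [q,r] − [p,r] + [p,q]. For instance
  ∂[v_1,v_2,v_3] = [v_2,v_3] − [v_1,v_3] + [v_1,v_2],
  ∂[v_0,v_1,v_4] = [v_1,v_4] − [v_0,v_4] + [v_0,v_1].
This gives a 15×10 integer matrix of rank 10; reducing to Smith normal form yields diagonal entries (1,1,1,1,1,1,1,1,1,2).

Reading off H_k = ker ∂_k / im ∂_{k+1}:

  H_0: rank C_0 − rank ∂_1 = 6 − 5 = 1, and the invariant factors of ∂_1 are all 1, so H_0 ≅ Z.
  H_1: rank ker ∂_1 − rank ∂_2 = (15 − 5) − 10 = 0, and ∂_2 has invariant factor 2 > 1, so H_1 ≅ Z_2.
  H_2: rank ker ∂_2 − rank ∂_3 = (10 − 10) − 0 = 0, and there is no ∂_3, so H_2 ≅ 0.

As a check, the Euler characteristic is 6 − 15 + 10 = 1, which agrees with 1 − 0 + 0 = 1.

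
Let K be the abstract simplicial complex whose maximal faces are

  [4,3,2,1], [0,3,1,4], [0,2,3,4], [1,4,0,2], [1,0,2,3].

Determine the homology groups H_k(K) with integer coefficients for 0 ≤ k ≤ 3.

K has 5 vertices, 10 edges, 10 triangles, 5 3-simplices.
rank ∂_0 = 0, rank ∂_1 = 4 ⇒ b_0 = 5 − 0 − 4 = 1; all invariant factors of ∂_1 are 1 so no torsion. So H_0 ≅ Z.
rank ∂_1 = 4, rank ∂_2 = 6 ⇒ b_1 = 10 − 4 − 6 = 0; all invariant factors of ∂_2 are 1 so no torsion. So H_1 ≅ 0.
rank ∂_2 = 6, rank ∂_3 = 4 ⇒ b_2 = 10 − 6 − 4 = 0; all invariant factors of ∂_3 are 1 so no torsion. So H_2 ≅ 0.
rank ∂_3 = 4, rank ∂_4 = 0 ⇒ b_3 = 5 − 4 − 0 = 1. So H_3 ≅ Z.

H_0 ≅ Z,  H_1 = 0,  H_2 = 0,  H_3 ≅ Z.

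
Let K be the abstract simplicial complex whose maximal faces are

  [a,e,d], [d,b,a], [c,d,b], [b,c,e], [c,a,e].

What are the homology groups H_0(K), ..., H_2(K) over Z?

H_0 = Z,  H_1 = Z,  H_2 = 0.

K has 5 vertices, 10 edges, 5 triangles.
rank ∂_0 = 0, rank ∂_1 = 4 ⇒ b_0 = 5 − 0 − 4 = 1; all invariant factors of ∂_1 are 1 so no torsion. So H_0 = Z.
rank ∂_1 = 4, rank ∂_2 = 5 ⇒ b_1 = 10 − 4 − 5 = 1; all invariant factors of ∂_2 are 1 so no torsion. So H_1 = Z.
rank ∂_2 = 5, rank ∂_3 = 0 ⇒ b_2 = 5 − 5 − 0 = 0. So H_2 = 0.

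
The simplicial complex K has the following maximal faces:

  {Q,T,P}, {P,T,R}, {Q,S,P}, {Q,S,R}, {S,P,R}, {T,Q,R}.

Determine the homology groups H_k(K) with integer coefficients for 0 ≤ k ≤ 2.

H_0 ≅ Z,  H_1 = 0,  H_2 ≅ Z.

Fix the vertex order P < Q < R < S < T and write every simplex with vertices in increasing order. Then dim K = 2 and the simplices of K are:

  0-simplices (5): P, Q, R, S, T
  1-simplices (9): PQ, PR, PS, PT, QR, QS, QT, RS, RT
  2-simplices (6): PQS, PQT, PRS, PRT, QRS, QRT

so the chain groups are C_0 ≅ Z^5, C_1 ≅ Z^9, C_2 ≅ Z^6.

∂_1: C_1 → C_0 sends each edge [p,q] (with p < q) to q − p.
As a 5×9 matrix over Z this has rank 4, with invariant factors (1,1,1,1).

The boundary map ∂_2: C_2 → C_1 acts by ∂[p,q,r] = [q,r] − [p,r] + [p,q]. For instance
  ∂PQT = QT − PT + PQ,
  ∂QRS = RS − QS + QR.
The 9×6 boundary matrix has rank 5 and Smith normal form diag(1,1,1,1,1).

From H_k ≅ ker(∂_k) / im(∂_{k+1}) we obtain:

  H_0: rank C_0 − rank ∂_1 = 5 − 4 = 1, and the invariant factors of ∂_1 are all 1, so H_0 ≅ Z.
  H_1: rank ker ∂_1 − rank ∂_2 = (9 − 4) − 5 = 0, and the invariant factors of ∂_2 are all 1, so H_1 ≅ 0.
  H_2: rank ker ∂_2 − rank ∂_3 = (6 − 5) − 0 = 1, and there is no ∂_3, so H_2 ≅ Z.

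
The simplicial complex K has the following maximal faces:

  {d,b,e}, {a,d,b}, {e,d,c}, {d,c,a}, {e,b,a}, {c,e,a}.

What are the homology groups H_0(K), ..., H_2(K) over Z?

H_0 = Z,  H_1 = 0,  H_2 = Z.

Fix the vertex order a < b < c < d < e and write every simplex with vertices in increasing order. Then dim K = 2 and the simplices of K are:

  0-simplices (5): a, b, c, d, e
  1-simplices (9): ab, ac, ad, ae, bd, be, cd, ce, de
  2-simplices (6): abd, abe, acd, ace, bde, cde

so the chain groups are C_0 ≅ Z^5, C_1 ≅ Z^9, C_2 ≅ Z^6.

The boundary map ∂_1: C_1 → C_0 maps an edge to its endpoints' difference, ∂[p,q] = q − p. For instance
  ∂be = e − b.
As a 5×9 matrix over Z this has rank 4, with invariant factors (1,1,1,1).

The boundary map ∂_2: C_2 → C_1 acts by ∂[p,q,r] = [q,r] − [p,r] + [p,q]. For instance
  ∂cde = de − ce + cd,
  ∂acd = cd − ad + ac.
This gives a 9×6 integer matrix of rank 5; reducing to Smith normal form yields diagonal entries (1,1,1,1,1).

From H_k ≅ ker(∂_k) / im(∂_{k+1}) we obtain:

  H_0: rank C_0 − rank ∂_1 = 5 − 4 = 1, and the invariant factors of ∂_1 are all 1, so H_0 ≅ Z.
  H_1: rank ker ∂_1 − rank ∂_2 = (9 − 4) − 5 = 0, and the invariant factors of ∂_2 are all 1, so H_1 ≅ 0.
  H_2: rank ker ∂_2 − rank ∂_3 = (6 − 5) − 0 = 1, and there is no ∂_3, so H_2 ≅ Z.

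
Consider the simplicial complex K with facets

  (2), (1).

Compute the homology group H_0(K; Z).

K has 2 vertices.
rank ∂_0 = 0, rank ∂_1 = 0 ⇒ b_0 = 2 − 0 − 0 = 2. So H_0 ≅ Z^2.

H_0 ≅ Z^2.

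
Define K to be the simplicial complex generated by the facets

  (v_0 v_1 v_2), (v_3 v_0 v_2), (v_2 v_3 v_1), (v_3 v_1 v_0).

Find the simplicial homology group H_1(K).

H_1 = 0.

We work with the vertex ordering v_0 < v_1 < v_2 < v_3. The simplices of K, each written with vertices in increasing order, are:

  0-simplices (4): [v_0], [v_1], [v_2], [v_3]
  1-simplices (6): [v_0,v_1], [v_0,v_2], [v_0,v_3], [v_1,v_2], [v_1,v_3], [v_2,v_3]
  2-simplices (4): [v_0,v_1,v_2], [v_0,v_1,v_3], [v_0,v_2,v_3], [v_1,v_2,v_3]

so the chain groups are C_0 ≅ Z^4, C_1 ≅ Z^6, C_2 ≅ Z^4.

∂_1: C_1 → C_0 sends each edge [p,q] (with p < q) to q − p. For instance
  ∂[v_1,v_3] = [v_3] − [v_1].
The 4×6 boundary matrix has rank 3 and Smith normal form diag(1,1,1).

The boundary map ∂_2: C_2 → C_1 sends each 2-simplex [p,q,r] to [q,r] − [p,r] + [p,q]. For instance
  ∂[v_0,v_1,v_2] = [v_1,v_2] − [v_0,v_2] + [v_0,v_1],
  ∂[v_0,v_1,v_3] = [v_1,v_3] − [v_0,v_3] + [v_0,v_1].
This gives a 6×4 integer matrix of rank 3; reducing to Smith normal form yields diagonal entries (1,1,1).

Reading off H_k = ker ∂_k / im ∂_{k+1}:

  H_1: rank ker ∂_1 − rank ∂_2 = (6 − 3) − 3 = 0, and the invariant factors of ∂_2 are all 1, so H_1 = 0.

(K is a triangulation of the 2-sphere S^2.)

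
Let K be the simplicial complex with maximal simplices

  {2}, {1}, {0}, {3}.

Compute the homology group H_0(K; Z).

H_0 ≅ Z^4.

Fix the vertex order 0 < 1 < 2 < 3 and write every simplex with vertices in increasing order. Then dim K = 0 and the simplices of K are:

  0-simplices (4): [0], [1], [2], [3]

giving chain groups C_0 ≅ Z^4.

Computing H_k = (kernel of ∂_k) / (image of ∂_{k+1}):

  H_0: rank C_0 − rank ∂_1 = 4 − 0 = 4, and there is no ∂_1, so H_0 = Z^4.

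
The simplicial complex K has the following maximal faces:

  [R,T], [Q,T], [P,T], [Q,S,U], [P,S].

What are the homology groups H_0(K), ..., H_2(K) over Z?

Order the vertices as P < Q < R < S < T < U. Listing each simplex with vertices in this order, K has dimension 2 with simplices:

  0-simplices (6): P, Q, R, S, T, U
  1-simplices (7): PS, PT, QS, QT, QU, RT, SU
  2-simplices (1): QSU

so the chain groups are C_0 ≅ Z^6, C_1 ≅ Z^7, C_2 ≅ Z^1.

The boundary map ∂_1: C_1 → C_0 sends each edge [p,q] (with p < q) to q − p. For instance
  ∂SU = U − S.
The 6×7 boundary matrix has rank 5 and Smith normal form diag(1,1,1,1,1).

∂_2: C_2 → C_1 sends each 2-simplex [p,q,r] to [q,r] − [p,r] + [p,q]. For instance
  ∂QSU = SU − QU + QS.
The 7×1 boundary matrix has rank 1 and Smith normal form diag(1).

Computing H_k = (kernel of ∂_k) / (image of ∂_{k+1}):

  H_0: rank C_0 − rank ∂_1 = 6 − 5 = 1, and the invariant factors of ∂_1 are all 1, so H_0 ≅ Z.
  H_1: rank ker ∂_1 − rank ∂_2 = (7 − 5) − 1 = 1, and the invariant factors of ∂_2 are all 1, so H_1 ≅ Z.
  H_2: rank ker ∂_2 − rank ∂_3 = (1 − 1) − 0 = 0, and there is no ∂_3, so H_2 ≅ 0.

H_0 ≅ Z,  H_1 ≅ Z,  H_2 = 0.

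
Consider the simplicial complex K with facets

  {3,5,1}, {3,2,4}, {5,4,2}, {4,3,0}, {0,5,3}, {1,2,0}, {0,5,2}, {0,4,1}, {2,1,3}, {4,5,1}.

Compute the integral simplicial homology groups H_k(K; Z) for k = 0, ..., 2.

Fix the vertex order 0 < 1 < 2 < 3 < 4 < 5 and write every simplex with vertices in increasing order. Then dim K = 2 and the simplices of K are:

  0-simplices (6): [0], [1], [2], [3], [4], [5]
  1-simplices (15): [0,1], [0,2], [0,3], [0,4], [0,5], [1,2], [1,3], [1,4], [1,5], [2,3], [2,4], [2,5], [3,4], [3,5], [4,5]
  2-simplices (10): [0,1,2], [0,1,4], [0,2,5], [0,3,4], [0,3,5], [1,2,3], [1,3,5], [1,4,5], [2,3,4], [2,4,5]

Hence C_0 ≅ Z^6, C_1 ≅ Z^15, C_2 ≅ Z^10.

The boundary map ∂_1: C_1 → C_0 maps an edge to its endpoints' difference, ∂[p,q] = q − p.
The resulting 6×15 matrix has rank 5, and its Smith normal form has invariant factors (1,1,1,1,1).

∂_2: C_2 → C_1 sends each 2-simplex [p,q,r] to [q,r] − [p,r] + [p,q]. For instance
  ∂[0,3,4] = [3,4] − [0,4] + [0,3],
  ∂[1,4,5] = [4,5] − [1,5] + [1,4].
This gives a 15×10 integer matrix of rank 10; reducing to Smith normal form yields diagonal entries (1,1,1,1,1,1,1,1,1,2).

Reading off H_k = ker ∂_k / im ∂_{k+1}:

  H_0: rank C_0 − rank ∂_1 = 6 − 5 = 1, and the invariant factors of ∂_1 are all 1, so H_0 ≅ Z.
  H_1: rank ker ∂_1 − rank ∂_2 = (15 − 5) − 10 = 0, and ∂_2 has invariant factor 2 > 1, so H_1 ≅ Z_2.
  H_2: rank ker ∂_2 − rank ∂_3 = (10 − 10) − 0 = 0, and there is no ∂_3, so H_2 ≅ 0.

(K is a triangulation of the real projective plane RP^2.)

H_0 ≅ Z,  H_1 ≅ Z_2,  H_2 = 0.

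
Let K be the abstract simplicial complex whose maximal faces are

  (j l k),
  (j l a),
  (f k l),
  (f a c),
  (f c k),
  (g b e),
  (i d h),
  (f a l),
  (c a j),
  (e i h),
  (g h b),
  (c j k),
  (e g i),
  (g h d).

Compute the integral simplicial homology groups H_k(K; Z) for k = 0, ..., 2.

Order the vertices as a < b < c < d < e < f < g < h < i < j < k < l. Listing each simplex with vertices in this order, K has dimension 2 with simplices:

  0-simplices (12): a, b, c, d, e, f, g, h, i, j, k, l
  1-simplices (24): ac, af, aj, al, be, bg, bh, cf, cj, ck, dg, dh, di, eg, eh, ei, fk, fl, gh, gi, hi, jk, jl, kl
  2-simplices (14): acf, acj, afl, ajl, beg, bgh, cfk, cjk, dgh, dhi, egi, ehi, fkl, jkl

giving chain groups C_0 ≅ Z^12, C_1 ≅ Z^24, C_2 ≅ Z^14.

Boundary ∂_1: C_1 → C_0 maps an edge to its endpoints' difference, ∂[p,q] = q − p. For instance
  ∂ac = c − a.
The 12×24 boundary matrix has rank 10 and Smith normal form diag(1,1,1,1,1,1,1,1,1,1).

The boundary map ∂_2: C_2 → C_1 maps a triangle to the signed sum of its edges. For instance
  ∂bgh = gh − bh + bg,
  ∂dgh = gh − dh + dg.
The resulting 24×14 matrix has rank 13, and its Smith normal form has invariant factors (1,1,1,1,1,1,1,1,1,1,1,1,1).

Computing H_k = (kernel of ∂_k) / (image of ∂_{k+1}):

  H_0: rank C_0 − rank ∂_1 = 12 − 10 = 2, and the invariant factors of ∂_1 are all 1, so H_0 ≅ Z^2.
  H_1: rank ker ∂_1 − rank ∂_2 = (24 − 10) − 13 = 1, and the invariant factors of ∂_2 are all 1, so H_1 ≅ Z.
  H_2: rank ker ∂_2 − rank ∂_3 = (14 − 13) − 0 = 1, and there is no ∂_3, so H_2 ≅ Z.

As a check, the Euler characteristic is 12 − 24 + 14 = 2, which agrees with 2 − 1 + 1 = 2.

H_0 ≅ Z^2,  H_1 ≅ Z,  H_2 ≅ Z.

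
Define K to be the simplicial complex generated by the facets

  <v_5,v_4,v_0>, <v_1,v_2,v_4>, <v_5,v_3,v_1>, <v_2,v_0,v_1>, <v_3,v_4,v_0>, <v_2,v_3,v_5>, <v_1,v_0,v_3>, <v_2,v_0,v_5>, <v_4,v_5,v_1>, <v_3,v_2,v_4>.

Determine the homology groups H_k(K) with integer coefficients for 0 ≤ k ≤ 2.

H_0 ≅ Z,  H_1 ≅ Z_2,  H_2 = 0.

Take the total order v_0 < v_1 < v_2 < v_3 < v_4 < v_5 on the vertex set. Then K (dimension 2) consists of the simplices:

  0-simplices (6): [v_0], [v_1], [v_2], [v_3], [v_4], [v_5]
  1-simplices (15): (15 of them)
  2-simplices (10): [v_0,v_1,v_2], [v_0,v_1,v_3], [v_0,v_2,v_5], [v_0,v_3,v_4], [v_0,v_4,v_5], [v_1,v_2,v_4], [v_1,v_3,v_5], [v_1,v_4,v_5], [v_2,v_3,v_4], [v_2,v_3,v_5]

Hence C_0 ≅ Z^6, C_1 ≅ Z^15, C_2 ≅ Z^10.

Boundary ∂_1: C_1 → C_0 is given by ∂[p,q] = [q] − [p]. For instance
  ∂[v_1,v_4] = [v_4] − [v_1].
This gives a 6×15 integer matrix of rank 5; reducing to Smith normal form yields diagonal entries (1,1,1,1,1).

The boundary map ∂_2: C_2 → C_1 sends each 2-simplex [p,q,r] to [q,r] − [p,r] + [p,q]. For instance
  ∂[v_2,v_3,v_5] = [v_3,v_5] − [v_2,v_5] + [v_2,v_3],
  ∂[v_1,v_2,v_4] = [v_2,v_4] − [v_1,v_4] + [v_1,v_2].
The 15×10 boundary matrix has rank 10 and Smith normal form diag(1,1,1,1,1,1,1,1,1,2).

Reading off H_k = ker ∂_k / im ∂_{k+1}:

  H_0: rank C_0 − rank ∂_1 = 6 − 5 = 1, and the invariant factors of ∂_1 are all 1, so H_0 ≅ Z.
  H_1: rank ker ∂_1 − rank ∂_2 = (15 − 5) − 10 = 0, and ∂_2 has invariant factor 2 > 1, so H_1 ≅ Z_2.
  H_2: rank ker ∂_2 − rank ∂_3 = (10 − 10) − 0 = 0, and there is no ∂_3, so H_2 ≅ 0.

As a check, the Euler characteristic is 6 − 15 + 10 = 1, which agrees with 1 − 0 + 0 = 1.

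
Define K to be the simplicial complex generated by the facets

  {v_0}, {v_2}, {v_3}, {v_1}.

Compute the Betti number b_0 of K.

b_0 = 4.

Order the vertices as v_0 < v_1 < v_2 < v_3. Listing each simplex with vertices in this order, K has dimension 0 with simplices:

  0-simplices (4): [v_0], [v_1], [v_2], [v_3]

giving chain groups C_0 ≅ Z^4.

Reading off H_k = ker ∂_k / im ∂_{k+1}:

  H_0: rank C_0 − rank ∂_1 = 4 − 0 = 4, and there is no ∂_1, so H_0 ≅ Z^4.

(K is a triangulation of a set of 4 points.)

Hence the Betti numbers are b_0 = 4.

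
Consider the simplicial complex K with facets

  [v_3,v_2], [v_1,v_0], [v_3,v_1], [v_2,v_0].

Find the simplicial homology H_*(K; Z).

H_0 = Z,  H_1 = Z.

We work with the vertex ordering v_0 < v_1 < v_2 < v_3. The simplices of K, each written with vertices in increasing order, are:

  0-simplices (4): [v_0], [v_1], [v_2], [v_3]
  1-simplices (4): [v_0,v_1], [v_0,v_2], [v_1,v_3], [v_2,v_3]

so the chain groups are C_0 ≅ Z^4, C_1 ≅ Z^4.

The boundary map ∂_1: C_1 → C_0 is given by ∂[p,q] = [q] − [p]. For instance
  ∂[v_2,v_3] = [v_3] − [v_2].
The 4×4 boundary matrix has rank 3 and Smith normal form diag(1,1,1).

From H_k ≅ ker(∂_k) / im(∂_{k+1}) we obtain:

  H_0: rank C_0 − rank ∂_1 = 4 − 3 = 1, and the invariant factors of ∂_1 are all 1, so H_0 = Z.
  H_1: rank ker ∂_1 − rank ∂_2 = (4 − 3) − 0 = 1, and there is no ∂_2, so H_1 = Z.

As a check, the Euler characteristic is 4 − 4 = 0, which agrees with 1 − 1 = 0.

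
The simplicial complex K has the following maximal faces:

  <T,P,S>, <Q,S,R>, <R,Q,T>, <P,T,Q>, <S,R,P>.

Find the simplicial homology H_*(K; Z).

H_0 = Z,  H_1 = Z,  H_2 = 0.

K has 5 vertices, 10 edges, 5 triangles.
rank ∂_0 = 0, rank ∂_1 = 4 ⇒ b_0 = 5 − 0 − 4 = 1; all invariant factors of ∂_1 are 1 so no torsion. So H_0 = Z.
rank ∂_1 = 4, rank ∂_2 = 5 ⇒ b_1 = 10 − 4 − 5 = 1; all invariant factors of ∂_2 are 1 so no torsion. So H_1 = Z.
rank ∂_2 = 5, rank ∂_3 = 0 ⇒ b_2 = 5 − 5 − 0 = 0. So H_2 = 0.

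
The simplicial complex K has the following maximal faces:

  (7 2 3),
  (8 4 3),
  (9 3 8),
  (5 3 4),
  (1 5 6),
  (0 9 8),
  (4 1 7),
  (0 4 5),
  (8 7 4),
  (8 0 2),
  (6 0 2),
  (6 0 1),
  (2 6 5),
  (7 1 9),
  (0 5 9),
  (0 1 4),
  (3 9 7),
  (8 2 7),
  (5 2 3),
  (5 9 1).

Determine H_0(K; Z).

H_0 ≅ Z.

We work with the vertex ordering 0 < 1 < 2 < 3 < 4 < 5 < 6 < 7 < 8 < 9. The simplices of K, each written with vertices in increasing order, are:

  0-simplices (10): [0], [1], [2], [3], [4], [5], [6], [7], [8], [9]
  1-simplices (30): (30 of them)
  2-simplices (20): (20 of them)

Hence C_0 ≅ Z^10, C_1 ≅ Z^30, C_2 ≅ Z^20.

Boundary ∂_1: C_1 → C_0 is given by ∂[p,q] = [q] − [p]. For instance
  ∂[4,7] = [7] − [4].
This gives a 10×30 integer matrix of rank 9; reducing to Smith normal form yields diagonal entries (1,1,1,1,1,1,1,1,1).

The boundary map ∂_2: C_2 → C_1 sends each 2-simplex [p,q,r] to [q,r] − [p,r] + [p,q]. For instance
  ∂[0,1,4] = [1,4] − [0,4] + [0,1],
  ∂[0,4,5] = [4,5] − [0,5] + [0,4].
As a 30×20 matrix over Z this has rank 20, with invariant factors (1,1,1,1,1,1,1,1,1,1,1,1,1,1,1,1,1,1,1,2).

Computing H_k = (kernel of ∂_k) / (image of ∂_{k+1}):

  H_0: rank C_0 − rank ∂_1 = 10 − 9 = 1, and the invariant factors of ∂_1 are all 1, so H_0 ≅ Z.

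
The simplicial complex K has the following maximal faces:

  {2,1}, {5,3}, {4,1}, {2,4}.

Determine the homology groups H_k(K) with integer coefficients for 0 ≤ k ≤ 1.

Fix the vertex order 1 < 2 < 3 < 4 < 5 and write every simplex with vertices in increasing order. Then dim K = 1 and the simplices of K are:

  0-simplices (5): [1], [2], [3], [4], [5]
  1-simplices (4): [1,2], [1,4], [2,4], [3,5]

so the chain groups are C_0 ≅ Z^5, C_1 ≅ Z^4.

∂_1: C_1 → C_0 is given by ∂[p,q] = [q] − [p].
As a 5×4 matrix over Z this has rank 3, with invariant factors (1,1,1).

Computing H_k = (kernel of ∂_k) / (image of ∂_{k+1}):

  H_0: rank C_0 − rank ∂_1 = 5 − 3 = 2, and the invariant factors of ∂_1 are all 1, so H_0 ≅ Z^2.
  H_1: rank ker ∂_1 − rank ∂_2 = (4 − 3) − 0 = 1, and there is no ∂_2, so H_1 ≅ Z.

H_0 = Z^2,  H_1 = Z.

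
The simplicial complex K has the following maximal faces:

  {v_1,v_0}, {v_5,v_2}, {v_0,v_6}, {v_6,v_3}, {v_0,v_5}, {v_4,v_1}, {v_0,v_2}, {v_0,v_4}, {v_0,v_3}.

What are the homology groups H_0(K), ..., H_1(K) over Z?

H_0 ≅ Z,  H_1 ≅ Z^3.

We work with the vertex ordering v_0 < v_1 < v_2 < v_3 < v_4 < v_5 < v_6. The simplices of K, each written with vertices in increasing order, are:

  0-simplices (7): [v_0], [v_1], [v_2], [v_3], [v_4], [v_5], [v_6]
  1-simplices (9): [v_0,v_1], [v_0,v_2], [v_0,v_3], [v_0,v_4], [v_0,v_5], [v_0,v_6], [v_1,v_4], [v_2,v_5], [v_3,v_6]

giving chain groups C_0 ≅ Z^7, C_1 ≅ Z^9.

Boundary ∂_1: C_1 → C_0 is given by ∂[p,q] = [q] − [p]. For instance
  ∂[v_0,v_1] = [v_1] − [v_0].
The 7×9 boundary matrix has rank 6 and Smith normal form diag(1,1,1,1,1,1).

From H_k ≅ ker(∂_k) / im(∂_{k+1}) we obtain:

  H_0: rank C_0 − rank ∂_1 = 7 − 6 = 1, and the invariant factors of ∂_1 are all 1, so H_0 ≅ Z.
  H_1: rank ker ∂_1 − rank ∂_2 = (9 − 6) − 0 = 3, and there is no ∂_2, so H_1 ≅ Z^3.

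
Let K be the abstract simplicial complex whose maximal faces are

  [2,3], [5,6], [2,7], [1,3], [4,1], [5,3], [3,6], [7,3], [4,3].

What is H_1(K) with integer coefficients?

H_1 = Z^3.

K has 7 vertices, 9 edges.
rank ∂_1 = 6, rank ∂_2 = 0 ⇒ b_1 = 9 − 6 − 0 = 3. So H_1 = Z^3.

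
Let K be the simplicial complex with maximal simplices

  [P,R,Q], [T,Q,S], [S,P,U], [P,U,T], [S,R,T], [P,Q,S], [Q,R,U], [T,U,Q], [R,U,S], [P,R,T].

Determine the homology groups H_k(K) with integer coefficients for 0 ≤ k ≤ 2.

Fix the vertex order P < Q < R < S < T < U and write every simplex with vertices in increasing order. Then dim K = 2 and the simplices of K are:

  0-simplices (6): P, Q, R, S, T, U
  1-simplices (15): PQ, PR, PS, PT, PU, QR, QS, QT, QU, RS, RT, RU, ST, SU, TU
  2-simplices (10): PQR, PQS, PRT, PSU, PTU, QRU, QST, QTU, RST, RSU

Hence C_0 ≅ Z^6, C_1 ≅ Z^15, C_2 ≅ Z^10.

∂_1: C_1 → C_0 is given by ∂[p,q] = [q] − [p]. For instance
  ∂PT = T − P.
This gives a 6×15 integer matrix of rank 5; reducing to Smith normal form yields diagonal entries (1,1,1,1,1).

∂_2: C_2 → C_1 maps a triangle to the signed sum of its edges. For instance
  ∂PTU = TU − PU + PT,
  ∂QRU = RU − QU + QR.
As a 15×10 matrix over Z this has rank 10, with invariant factors (1,1,1,1,1,1,1,1,1,2).

From H_k ≅ ker(∂_k) / im(∂_{k+1}) we obtain:

  H_0: rank C_0 − rank ∂_1 = 6 − 5 = 1, and the invariant factors of ∂_1 are all 1, so H_0 ≅ Z.
  H_1: rank ker ∂_1 − rank ∂_2 = (15 − 5) − 10 = 0, and ∂_2 has invariant factor 2 > 1, so H_1 ≅ Z/2Z.
  H_2: rank ker ∂_2 − rank ∂_3 = (10 − 10) − 0 = 0, and there is no ∂_3, so H_2 ≅ 0.

(K is a triangulation of the real projective plane RP^2.)

H_0 = Z,  H_1 = Z/2Z,  H_2 = 0.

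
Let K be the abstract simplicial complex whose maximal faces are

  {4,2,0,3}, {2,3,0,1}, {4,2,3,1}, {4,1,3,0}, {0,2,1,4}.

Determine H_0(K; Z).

Take the total order 0 < 1 < 2 < 3 < 4 on the vertex set. Then K (dimension 3) consists of the simplices:

  0-simplices (5): [0], [1], [2], [3], [4]
  1-simplices (10): [0,1], [0,2], [0,3], [0,4], [1,2], [1,3], [1,4], [2,3], [2,4], [3,4]
  2-simplices (10): [0,1,2], [0,1,3], [0,1,4], [0,2,3], [0,2,4], [0,3,4], [1,2,3], [1,2,4], [1,3,4], [2,3,4]
  3-simplices (5): [0,1,2,3], [0,1,2,4], [0,1,3,4], [0,2,3,4], [1,2,3,4]

Hence C_0 ≅ Z^5, C_1 ≅ Z^10, C_2 ≅ Z^10, C_3 ≅ Z^5.

Boundary ∂_1: C_1 → C_0 sends each edge [p,q] (with p < q) to q − p.
As a 5×10 matrix over Z this has rank 4, with invariant factors (1,1,1,1).

The boundary map ∂_2: C_2 → C_1 maps a triangle to the signed sum of its edges. For instance
  ∂[0,1,2] = [1,2] − [0,2] + [0,1],
  ∂[0,1,3] = [1,3] − [0,3] + [0,1].
As a 10×10 matrix over Z this has rank 6, with invariant factors (1,1,1,1,1,1).

The boundary map ∂_3: C_3 → C_2 sends each 3-simplex σ to the alternating sum Σ_i (−1)^i (σ with its i-th vertex removed). For instance
  ∂[1,2,3,4] = [2,3,4] − [1,3,4] + [1,2,4] − [1,2,3],
  ∂[0,2,3,4] = [2,3,4] − [0,3,4] + [0,2,4] − [0,2,3].
As a 10×5 matrix over Z this has rank 4, with invariant factors (1,1,1,1).

Now H_k = ker ∂_k / im ∂_{k+1}, so:

  H_0: rank C_0 − rank ∂_1 = 5 − 4 = 1, and the invariant factors of ∂_1 are all 1, so H_0 ≅ Z.

H_0 ≅ Z.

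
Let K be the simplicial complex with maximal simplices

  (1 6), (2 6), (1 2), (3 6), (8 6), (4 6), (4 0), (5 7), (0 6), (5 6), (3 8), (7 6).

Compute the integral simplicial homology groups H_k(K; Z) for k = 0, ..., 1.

K has 9 vertices, 12 edges.
rank ∂_0 = 0, rank ∂_1 = 8 ⇒ b_0 = 9 − 0 − 8 = 1; all invariant factors of ∂_1 are 1 so no torsion. So H_0 ≅ Z.
rank ∂_1 = 8, rank ∂_2 = 0 ⇒ b_1 = 12 − 8 − 0 = 4. So H_1 ≅ Z^4.

H_0 = Z,  H_1 = Z^4.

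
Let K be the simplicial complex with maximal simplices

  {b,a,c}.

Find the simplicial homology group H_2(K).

Fix the vertex order a < b < c and write every simplex with vertices in increasing order. Then dim K = 2 and the simplices of K are:

  0-simplices (3): a, b, c
  1-simplices (3): ab, ac, bc
  2-simplices (1): abc

so the chain groups are C_0 ≅ Z^3, C_1 ≅ Z^3, C_2 ≅ Z^1.

Boundary ∂_1: C_1 → C_0 sends each edge [p,q] (with p < q) to q − p. For instance
  ∂ac = c − a.
The 3×3 boundary matrix has rank 2 and Smith normal form diag(1,1).

Boundary ∂_2: C_2 → C_1 sends each 2-simplex [p,q,r] to [q,r] − [p,r] + [p,q]. For instance
  ∂abc = bc − ac + ab.
The 3×1 boundary matrix has rank 1 and Smith normal form diag(1).

From H_k ≅ ker(∂_k) / im(∂_{k+1}) we obtain:

  H_2: rank ker ∂_2 − rank ∂_3 = (1 − 1) − 0 = 0, and there is no ∂_3, so H_2 ≅ 0.

H_2 = 0.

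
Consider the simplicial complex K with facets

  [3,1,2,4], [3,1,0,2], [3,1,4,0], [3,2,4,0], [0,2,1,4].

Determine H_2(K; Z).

Order the vertices as 0 < 1 < 2 < 3 < 4. Listing each simplex with vertices in this order, K has dimension 3 with simplices:

  0-simplices (5): [0], [1], [2], [3], [4]
  1-simplices (10): [0,1], [0,2], [0,3], [0,4], [1,2], [1,3], [1,4], [2,3], [2,4], [3,4]
  2-simplices (10): [0,1,2], [0,1,3], [0,1,4], [0,2,3], [0,2,4], [0,3,4], [1,2,3], [1,2,4], [1,3,4], [2,3,4]
  3-simplices (5): [0,1,2,3], [0,1,2,4], [0,1,3,4], [0,2,3,4], [1,2,3,4]

Hence C_0 ≅ Z^5, C_1 ≅ Z^10, C_2 ≅ Z^10, C_3 ≅ Z^5.

Boundary ∂_1: C_1 → C_0 maps an edge to its endpoints' difference, ∂[p,q] = q − p.
This gives a 5×10 integer matrix of rank 4; reducing to Smith normal form yields diagonal entries (1,1,1,1).

Boundary ∂_2: C_2 → C_1 acts by ∂[p,q,r] = [q,r] − [p,r] + [p,q]. For instance
  ∂[2,3,4] = [3,4] − [2,4] + [2,3],
  ∂[0,1,3] = [1,3] − [0,3] + [0,1].
The 10×10 boundary matrix has rank 6 and Smith normal form diag(1,1,1,1,1,1).

Boundary ∂_3: C_3 → C_2 sends each 3-simplex σ to the alternating sum Σ_i (−1)^i (σ with its i-th vertex removed). For instance
  ∂[0,2,3,4] = [2,3,4] − [0,3,4] + [0,2,4] − [0,2,3],
  ∂[1,2,3,4] = [2,3,4] − [1,3,4] + [1,2,4] − [1,2,3].
The resulting 10×5 matrix has rank 4, and its Smith normal form has invariant factors (1,1,1,1).

From H_k ≅ ker(∂_k) / im(∂_{k+1}) we obtain:

  H_2: rank ker ∂_2 − rank ∂_3 = (10 − 6) − 4 = 0, and the invariant factors of ∂_3 are all 1, so H_2 = 0.

H_2 = 0.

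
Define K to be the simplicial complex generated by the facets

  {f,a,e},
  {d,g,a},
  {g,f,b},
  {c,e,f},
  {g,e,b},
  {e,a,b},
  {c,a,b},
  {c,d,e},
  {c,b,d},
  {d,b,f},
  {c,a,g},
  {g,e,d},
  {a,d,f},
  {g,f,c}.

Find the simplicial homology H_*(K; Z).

Order the vertices as a < b < c < d < e < f < g. Listing each simplex with vertices in this order, K has dimension 2 with simplices:

  0-simplices (7): a, b, c, d, e, f, g
  1-simplices (21): ab, ac, ad, ae, af, ag, bc, bd, be, bf, bg, cd, ce, cf, cg, de, df, dg, ef, eg, fg
  2-simplices (14): abc, abe, acg, adf, adg, aef, bcd, bdf, beg, bfg, cde, cef, cfg, deg

so the chain groups are C_0 ≅ Z^7, C_1 ≅ Z^21, C_2 ≅ Z^14.

The boundary map ∂_1: C_1 → C_0 sends each edge [p,q] (with p < q) to q − p. For instance
  ∂fg = g − f.
As a 7×21 matrix over Z this has rank 6, with invariant factors (1,1,1,1,1,1).

The boundary map ∂_2: C_2 → C_1 acts by ∂[p,q,r] = [q,r] − [p,r] + [p,q]. For instance
  ∂beg = eg − bg + be,
  ∂bfg = fg − bg + bf.
As a 21×14 matrix over Z this has rank 13, with invariant factors (1,1,1,1,1,1,1,1,1,1,1,1,1).

From H_k ≅ ker(∂_k) / im(∂_{k+1}) we obtain:

  H_0: rank C_0 − rank ∂_1 = 7 − 6 = 1, and the invariant factors of ∂_1 are all 1, so H_0 = Z.
  H_1: rank ker ∂_1 − rank ∂_2 = (21 − 6) − 13 = 2, and the invariant factors of ∂_2 are all 1, so H_1 = Z^2.
  H_2: rank ker ∂_2 − rank ∂_3 = (14 − 13) − 0 = 1, and there is no ∂_3, so H_2 = Z.

As a check, the Euler characteristic is 7 − 21 + 14 = 0, which agrees with 1 − 2 + 1 = 0.

H_0 = Z,  H_1 = Z^2,  H_2 = Z.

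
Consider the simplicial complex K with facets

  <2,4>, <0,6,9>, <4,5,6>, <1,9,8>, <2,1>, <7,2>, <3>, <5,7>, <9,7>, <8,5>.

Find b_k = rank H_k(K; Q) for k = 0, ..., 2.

b_0 = 2, b_1 = 4, b_2 = 0.

Take the total order 0 < 1 < 2 < 3 < 4 < 5 < 6 < 7 < 8 < 9 on the vertex set. Then K (dimension 2) consists of the simplices:

  0-simplices (10): [0], [1], [2], [3], [4], [5], [6], [7], [8], [9]
  1-simplices (15): [0,6], [0,9], [1,2], [1,8], [1,9], [2,4], [2,7], [4,5], [4,6], [5,6], [5,7], [5,8], [6,9], [7,9], [8,9]
  2-simplices (3): [0,6,9], [1,8,9], [4,5,6]

giving chain groups C_0 ≅ Z^10, C_1 ≅ Z^15, C_2 ≅ Z^3.

∂_1: C_1 → C_0 maps an edge to its endpoints' difference, ∂[p,q] = q − p. For instance
  ∂[1,8] = [8] − [1].
This gives a 10×15 integer matrix of rank 8; reducing to Smith normal form yields diagonal entries (1,1,1,1,1,1,1,1).

∂_2: C_2 → C_1 sends each 2-simplex [p,q,r] to [q,r] − [p,r] + [p,q]. For instance
  ∂[4,5,6] = [5,6] − [4,6] + [4,5],
  ∂[1,8,9] = [8,9] − [1,9] + [1,8].
As a 15×3 matrix over Z this has rank 3, with invariant factors (1,1,1).

Reading off H_k = ker ∂_k / im ∂_{k+1}:

  H_0: rank C_0 − rank ∂_1 = 10 − 8 = 2, and the invariant factors of ∂_1 are all 1, so H_0 ≅ Z^2.
  H_1: rank ker ∂_1 − rank ∂_2 = (15 − 8) − 3 = 4, and the invariant factors of ∂_2 are all 1, so H_1 ≅ Z^4.
  H_2: rank ker ∂_2 − rank ∂_3 = (3 − 3) − 0 = 0, and there is no ∂_3, so H_2 ≅ 0.

Hence the Betti numbers are b_0 = 2, b_1 = 4, b_2 = 0.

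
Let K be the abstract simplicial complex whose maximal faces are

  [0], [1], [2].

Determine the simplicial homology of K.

H_0 = Z^3.

Fix the vertex order 0 < 1 < 2 and write every simplex with vertices in increasing order. Then dim K = 0 and the simplices of K are:

  0-simplices (3): [0], [1], [2]

so the chain groups are C_0 ≅ Z^3.

Now H_k = ker ∂_k / im ∂_{k+1}, so:

  H_0: rank C_0 − rank ∂_1 = 3 − 0 = 3, and there is no ∂_1, so H_0 ≅ Z^3.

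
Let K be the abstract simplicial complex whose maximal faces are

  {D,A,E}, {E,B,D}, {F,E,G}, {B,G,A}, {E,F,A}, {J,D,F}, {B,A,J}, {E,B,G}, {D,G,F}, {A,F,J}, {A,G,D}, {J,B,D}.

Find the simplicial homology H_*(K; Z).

H_0 ≅ Z,  H_1 ≅ Z_2,  H_2 = 0.

Fix the vertex order A < B < D < E < F < G < J and write every simplex with vertices in increasing order. Then dim K = 2 and the simplices of K are:

  0-simplices (7): A, B, D, E, F, G, J
  1-simplices (18): AB, AD, AE, AF, AG, AJ, BD, BE, BG, BJ, DE, DF, DG, DJ, EF, EG, FG, FJ
  2-simplices (12): ABG, ABJ, ADE, ADG, AEF, AFJ, BDE, BDJ, BEG, DFG, DFJ, EFG

so the chain groups are C_0 ≅ Z^7, C_1 ≅ Z^18, C_2 ≅ Z^12.

∂_1: C_1 → C_0 sends each edge [p,q] (with p < q) to q − p.
The resulting 7×18 matrix has rank 6, and its Smith normal form has invariant factors (1,1,1,1,1,1).

∂_2: C_2 → C_1 maps a triangle to the signed sum of its edges. For instance
  ∂AFJ = FJ − AJ + AF,
  ∂BDE = DE − BE + BD.
The resulting 18×12 matrix has rank 12, and its Smith normal form has invariant factors (1,1,1,1,1,1,1,1,1,1,1,2).

Computing H_k = (kernel of ∂_k) / (image of ∂_{k+1}):

  H_0: rank C_0 − rank ∂_1 = 7 − 6 = 1, and the invariant factors of ∂_1 are all 1, so H_0 ≅ Z.
  H_1: rank ker ∂_1 − rank ∂_2 = (18 − 6) − 12 = 0, and ∂_2 has invariant factor 2 > 1, so H_1 ≅ Z_2.
  H_2: rank ker ∂_2 − rank ∂_3 = (12 − 12) − 0 = 0, and there is no ∂_3, so H_2 ≅ 0.

As a check, the Euler characteristic is 7 − 18 + 12 = 1, which agrees with 1 − 0 + 0 = 1.
(K is a triangulation of the real projective plane RP^2.)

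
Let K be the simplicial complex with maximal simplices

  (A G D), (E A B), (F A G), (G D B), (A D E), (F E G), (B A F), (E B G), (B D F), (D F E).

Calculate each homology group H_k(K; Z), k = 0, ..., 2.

H_0 ≅ Z,  H_1 ≅ Z/2,  H_2 = 0.

K has 6 vertices, 15 edges, 10 triangles.
rank ∂_0 = 0, rank ∂_1 = 5 ⇒ b_0 = 6 − 0 − 5 = 1; all invariant factors of ∂_1 are 1 so no torsion. So H_0 = Z.
rank ∂_1 = 5, rank ∂_2 = 10 ⇒ b_1 = 15 − 5 − 10 = 0; ∂_2 has invariant factor(s) [2] giving torsion. So H_1 = Z/2.
rank ∂_2 = 10, rank ∂_3 = 0 ⇒ b_2 = 10 − 10 − 0 = 0. So H_2 = 0.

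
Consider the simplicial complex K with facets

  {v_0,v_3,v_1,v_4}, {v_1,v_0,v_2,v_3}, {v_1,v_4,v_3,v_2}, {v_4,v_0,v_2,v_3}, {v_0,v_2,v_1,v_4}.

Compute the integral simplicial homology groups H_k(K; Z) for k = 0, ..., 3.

H_0 = Z,  H_1 = 0,  H_2 = 0,  H_3 = Z.

K has 5 vertices, 10 edges, 10 triangles, 5 3-simplices.
rank ∂_0 = 0, rank ∂_1 = 4 ⇒ b_0 = 5 − 0 − 4 = 1; all invariant factors of ∂_1 are 1 so no torsion. So H_0 = Z.
rank ∂_1 = 4, rank ∂_2 = 6 ⇒ b_1 = 10 − 4 − 6 = 0; all invariant factors of ∂_2 are 1 so no torsion. So H_1 = 0.
rank ∂_2 = 6, rank ∂_3 = 4 ⇒ b_2 = 10 − 6 − 4 = 0; all invariant factors of ∂_3 are 1 so no torsion. So H_2 = 0.
rank ∂_3 = 4, rank ∂_4 = 0 ⇒ b_3 = 5 − 4 − 0 = 1. So H_3 = Z.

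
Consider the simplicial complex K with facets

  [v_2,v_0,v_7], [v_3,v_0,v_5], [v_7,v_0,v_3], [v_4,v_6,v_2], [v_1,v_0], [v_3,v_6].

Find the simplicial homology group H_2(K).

Take the total order v_0 < v_1 < v_2 < v_3 < v_4 < v_5 < v_6 < v_7 on the vertex set. Then K (dimension 2) consists of the simplices:

  0-simplices (8): [v_0], [v_1], [v_2], [v_3], [v_4], [v_5], [v_6], [v_7]
  1-simplices (12): [v_0,v_1], [v_0,v_2], [v_0,v_3], [v_0,v_5], [v_0,v_7], [v_2,v_4], [v_2,v_6], [v_2,v_7], [v_3,v_5], [v_3,v_6], [v_3,v_7], [v_4,v_6]
  2-simplices (4): [v_0,v_2,v_7], [v_0,v_3,v_5], [v_0,v_3,v_7], [v_2,v_4,v_6]

giving chain groups C_0 ≅ Z^8, C_1 ≅ Z^12, C_2 ≅ Z^4.

Boundary ∂_1: C_1 → C_0 maps an edge to its endpoints' difference, ∂[p,q] = q − p. For instance
  ∂[v_2,v_4] = [v_4] − [v_2].
This gives a 8×12 integer matrix of rank 7; reducing to Smith normal form yields diagonal entries (1,1,1,1,1,1,1).

∂_2: C_2 → C_1 acts by ∂[p,q,r] = [q,r] − [p,r] + [p,q]. For instance
  ∂[v_0,v_3,v_7] = [v_3,v_7] − [v_0,v_7] + [v_0,v_3],
  ∂[v_0,v_3,v_5] = [v_3,v_5] − [v_0,v_5] + [v_0,v_3].
As a 12×4 matrix over Z this has rank 4, with invariant factors (1,1,1,1).

Now H_k = ker ∂_k / im ∂_{k+1}, so:

  H_2: rank ker ∂_2 − rank ∂_3 = (4 − 4) − 0 = 0, and there is no ∂_3, so H_2 ≅ 0.

H_2 ≅ 0.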